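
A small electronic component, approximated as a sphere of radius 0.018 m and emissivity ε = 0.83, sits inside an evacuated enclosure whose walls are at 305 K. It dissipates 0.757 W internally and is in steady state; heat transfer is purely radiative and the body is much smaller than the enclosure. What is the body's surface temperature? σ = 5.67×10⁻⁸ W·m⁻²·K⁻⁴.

T ≈ 335 K

For a small grey body in a large enclosure, net radiated power = εσA(T⁴ − T_w⁴).
Steady state: P = εσA(T⁴ − T_w⁴) with A = 4πr² = 0.004072 m².
T⁴ = P/(εσA) + T_w⁴ = 0.757/(0.83·5.67×10⁻⁸·0.004072) + (305)⁴
    = 3.951×10⁹ + 8.654×10⁹ = 1.260×10¹⁰ K⁴.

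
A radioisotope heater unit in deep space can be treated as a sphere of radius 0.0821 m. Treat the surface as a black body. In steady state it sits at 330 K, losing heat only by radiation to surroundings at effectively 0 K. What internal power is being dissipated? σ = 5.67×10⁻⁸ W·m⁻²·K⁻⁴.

P ≈ 57.0 W

Steady state: P = εσA T⁴.
A = 4πr² = 0.08470 m²; T⁴ = (330)⁴ = 1.186×10¹⁰ K⁴.
P = 1.0 × 5.67×10⁻⁸ × 0.08470 × 1.186×10¹⁰.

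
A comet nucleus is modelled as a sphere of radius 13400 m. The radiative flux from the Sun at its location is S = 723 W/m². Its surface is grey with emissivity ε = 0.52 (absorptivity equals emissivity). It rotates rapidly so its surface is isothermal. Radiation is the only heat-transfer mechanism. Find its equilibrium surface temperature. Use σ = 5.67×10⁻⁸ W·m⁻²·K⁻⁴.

T ≈ 238 K

At equilibrium, absorbed power = emitted power.
Absorbing cross-section = πr² = 5.641×10⁸ m²; emitting surface = 4πr² = 2.256×10⁹ m² (ratio 4).
εS·A_cross = εσ·A_surf·T⁴  ⇒  T⁴ = S/(4σ)   (ε cancels).
T⁴ = 723/(4·5.67×10⁻⁸) = 3.188×10⁹ K⁴.
T = (3.188×10⁹)^(1/4).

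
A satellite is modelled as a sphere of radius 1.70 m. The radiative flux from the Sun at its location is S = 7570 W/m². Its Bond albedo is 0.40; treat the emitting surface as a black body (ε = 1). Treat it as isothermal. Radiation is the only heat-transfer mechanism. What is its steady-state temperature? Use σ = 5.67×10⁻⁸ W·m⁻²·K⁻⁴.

T ≈ 376 K

At equilibrium, absorbed power = emitted power.
Absorbing cross-section = πr² = 9.079 m²; emitting surface = 4πr² = 36.32 m² (ratio 4).
(1−a)S·A_cross = εσ·A_surf·T⁴  ⇒  T⁴ = (1−a)S/(4σ).
T⁴ = 0.600·7570/(4·5.67×10⁻⁸) = 2.003×10¹⁰ K⁴.
T = (2.003×10¹⁰)^(1/4).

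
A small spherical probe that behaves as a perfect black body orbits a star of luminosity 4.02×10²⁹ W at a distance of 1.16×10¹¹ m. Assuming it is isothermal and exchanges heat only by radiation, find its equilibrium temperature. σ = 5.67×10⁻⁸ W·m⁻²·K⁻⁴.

T ≈ 1800 K

First find the stellar flux at distance d: S = L/(4πd²) = 4.02×10²⁹/(4π·(1.16×10¹¹)²) = 2.377×10⁶ W/m².
For an isothermal sphere, absorbed (1−a)S·πr² = emitted σ·4πr²·T⁴, so T⁴ = (1−a)S/(4σ).
T⁴ = 1.00·2.377×10⁶/(4·5.67×10⁻⁸) = 1.048×10¹³ K⁴.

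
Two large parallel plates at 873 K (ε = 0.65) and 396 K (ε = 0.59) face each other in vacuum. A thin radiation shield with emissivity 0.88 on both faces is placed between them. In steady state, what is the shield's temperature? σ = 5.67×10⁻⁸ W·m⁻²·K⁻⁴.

In steady state the net flux on the hot side equals that on the cold side.
σ(T₁⁴−T_s⁴)/D₁ = σ(T_s⁴−T₂⁴)/D₂, with D₁ = 1/ε₁+1/ε_s−1 = 1.675, D₂ = 1/ε_s+1/ε₂−1 = 1.831.
Solve for T_s⁴: T_s⁴ = (D₂·T₁⁴ + D₁·T₂⁴)/(D₁+D₂) = 3.151×10¹¹ K⁴.

T_s ≈ 749 K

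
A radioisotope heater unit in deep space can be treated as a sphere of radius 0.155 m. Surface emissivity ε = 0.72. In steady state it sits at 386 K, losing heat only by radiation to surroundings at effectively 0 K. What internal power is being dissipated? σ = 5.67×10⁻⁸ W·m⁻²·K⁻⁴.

Steady state: P = εσA T⁴.
A = 4πr² = 0.3019 m²; T⁴ = (386)⁴ = 2.220×10¹⁰ K⁴.
P = 0.72 × 5.67×10⁻⁸ × 0.3019 × 2.220×10¹⁰.

P ≈ 274 W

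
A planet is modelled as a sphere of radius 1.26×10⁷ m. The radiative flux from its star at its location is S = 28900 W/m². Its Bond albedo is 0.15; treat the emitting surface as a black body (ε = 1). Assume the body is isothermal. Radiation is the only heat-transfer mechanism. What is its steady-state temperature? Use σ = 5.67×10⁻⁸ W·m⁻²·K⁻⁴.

At equilibrium, absorbed power = emitted power.
Absorbing cross-section = πr² = 4.988×10¹⁴ m²; emitting surface = 4πr² = 1.995×10¹⁵ m² (ratio 4).
(1−a)S·A_cross = εσ·A_surf·T⁴  ⇒  T⁴ = (1−a)S/(4σ).
T⁴ = 0.850·28900/(4·5.67×10⁻⁸) = 1.083×10¹¹ K⁴.
T = (1.083×10¹¹)^(1/4).

T ≈ 574 K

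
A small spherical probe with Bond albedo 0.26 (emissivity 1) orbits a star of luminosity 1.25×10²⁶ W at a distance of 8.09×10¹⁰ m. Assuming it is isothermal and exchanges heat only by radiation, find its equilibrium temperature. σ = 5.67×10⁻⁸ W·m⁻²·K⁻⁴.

First find the stellar flux at distance d: S = L/(4πd²) = 1.25×10²⁶/(4π·(8.09×10¹⁰)²) = 1520 W/m².
For an isothermal sphere, absorbed (1−a)S·πr² = emitted σ·4πr²·T⁴, so T⁴ = (1−a)S/(4σ).
T⁴ = 0.740·1520/(4·5.67×10⁻⁸) = 4.959×10⁹ K⁴.

T ≈ 265 K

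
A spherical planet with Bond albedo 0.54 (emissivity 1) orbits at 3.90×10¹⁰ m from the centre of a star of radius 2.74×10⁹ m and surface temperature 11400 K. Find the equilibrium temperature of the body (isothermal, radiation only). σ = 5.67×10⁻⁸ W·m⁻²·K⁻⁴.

T ≈ 1760 K

The star's surface emits σT_*⁴; at distance d the flux is S = σT_*⁴(R_*/d)².
S = 5.67×10⁻⁸·(11400)⁴·(2.74×10⁹/3.90×10¹⁰)² = 4.727×10⁶ W/m².
For an isothermal sphere T⁴ = (1−a)S/(4σ) = 9.587×10¹² K⁴.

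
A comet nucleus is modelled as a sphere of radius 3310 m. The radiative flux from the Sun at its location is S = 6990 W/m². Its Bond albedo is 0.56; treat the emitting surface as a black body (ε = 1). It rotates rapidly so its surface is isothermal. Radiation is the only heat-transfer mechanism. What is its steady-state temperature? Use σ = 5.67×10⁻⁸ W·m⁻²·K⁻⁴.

T ≈ 341 K

At equilibrium, absorbed power = emitted power.
Absorbing cross-section = πr² = 3.442×10⁷ m²; emitting surface = 4πr² = 1.377×10⁸ m² (ratio 4).
(1−a)S·A_cross = εσ·A_surf·T⁴  ⇒  T⁴ = (1−a)S/(4σ).
T⁴ = 0.440·6990/(4·5.67×10⁻⁸) = 1.356×10¹⁰ K⁴.
T = (1.356×10¹⁰)^(1/4).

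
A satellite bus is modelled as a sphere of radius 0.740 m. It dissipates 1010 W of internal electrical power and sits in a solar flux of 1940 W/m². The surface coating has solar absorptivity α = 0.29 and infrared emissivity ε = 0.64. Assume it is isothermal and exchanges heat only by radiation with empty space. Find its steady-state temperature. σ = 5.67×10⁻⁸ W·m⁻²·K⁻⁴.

T ≈ 298 K

At steady state, absorbed solar power + internal power = radiated power.
Absorbed: α·S·A_cross = 0.29·1940·1.720 = 967.9 W (cross-section πr²).
Total input = 967.9 + 1010 = 1978 W.
Radiated: εσ·A_surf·T⁴ with A_surf = 4πr² = 6.881 m².
T⁴ = 1978/(0.64·5.67×10⁻⁸·6.881) = 7.921×10⁹ K⁴.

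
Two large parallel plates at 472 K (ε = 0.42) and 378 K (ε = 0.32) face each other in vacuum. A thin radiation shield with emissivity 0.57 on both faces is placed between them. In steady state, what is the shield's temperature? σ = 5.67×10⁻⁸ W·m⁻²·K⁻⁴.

In steady state the net flux on the hot side equals that on the cold side.
σ(T₁⁴−T_s⁴)/D₁ = σ(T_s⁴−T₂⁴)/D₂, with D₁ = 1/ε₁+1/ε_s−1 = 3.135, D₂ = 1/ε_s+1/ε₂−1 = 3.879.
Solve for T_s⁴: T_s⁴ = (D₂·T₁⁴ + D₁·T₂⁴)/(D₁+D₂) = 3.657×10¹⁰ K⁴.

T_s ≈ 437 K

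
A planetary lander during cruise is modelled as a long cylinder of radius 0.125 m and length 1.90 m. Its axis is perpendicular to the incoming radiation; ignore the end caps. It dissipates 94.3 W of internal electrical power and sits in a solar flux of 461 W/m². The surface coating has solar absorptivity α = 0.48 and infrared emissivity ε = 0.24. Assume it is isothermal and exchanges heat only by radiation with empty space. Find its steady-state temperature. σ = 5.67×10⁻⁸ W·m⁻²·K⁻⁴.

At steady state, absorbed solar power + internal power = radiated power.
Absorbed: α·S·A_cross = 0.48·461·0.4750 = 105.1 W (cross-section 2rL).
Total input = 105.1 + 94.3 = 199.4 W.
Radiated: εσ·A_surf·T⁴ with A_surf = 2πrL = 1.492 m².
T⁴ = 199.4/(0.24·5.67×10⁻⁸·1.492) = 9.820×10⁹ K⁴.

T ≈ 315 K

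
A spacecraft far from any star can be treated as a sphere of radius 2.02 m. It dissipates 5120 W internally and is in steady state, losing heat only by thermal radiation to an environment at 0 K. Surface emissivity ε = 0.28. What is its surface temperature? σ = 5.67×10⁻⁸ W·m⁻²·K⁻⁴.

Steady state: internal power = radiated power, P = εσA T⁴.
Radiating area A = 4πr² = 51.28 m².
T⁴ = P/(εσA) = 5120/(0.28·5.67×10⁻⁸·51.28) = 6.290×10⁹ K⁴.
T = (6.290×10⁹)^(1/4).

T ≈ 282 K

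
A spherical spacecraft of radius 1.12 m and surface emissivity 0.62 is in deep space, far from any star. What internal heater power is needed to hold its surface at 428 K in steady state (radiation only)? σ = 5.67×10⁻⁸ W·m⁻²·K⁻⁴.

P = εσ·4πr²·T⁴.
4πr² = 15.76 m²; T⁴ = 3.356×10¹⁰ K⁴.
P = 0.62·5.67×10⁻⁸·15.76·3.356×10¹⁰.

P ≈ 18600 W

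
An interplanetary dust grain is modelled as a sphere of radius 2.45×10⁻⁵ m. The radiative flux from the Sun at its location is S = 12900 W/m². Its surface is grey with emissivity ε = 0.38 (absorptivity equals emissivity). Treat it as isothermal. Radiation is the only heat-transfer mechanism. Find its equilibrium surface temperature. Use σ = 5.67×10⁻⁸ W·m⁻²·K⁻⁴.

At equilibrium, absorbed power = emitted power.
Absorbing cross-section = πr² = 1.886×10⁻⁹ m²; emitting surface = 4πr² = 7.543×10⁻⁹ m² (ratio 4).
εS·A_cross = εσ·A_surf·T⁴  ⇒  T⁴ = S/(4σ)   (ε cancels).
T⁴ = 12900/(4·5.67×10⁻⁸) = 5.688×10¹⁰ K⁴.
T = (5.688×10¹⁰)^(1/4).

T ≈ 488 K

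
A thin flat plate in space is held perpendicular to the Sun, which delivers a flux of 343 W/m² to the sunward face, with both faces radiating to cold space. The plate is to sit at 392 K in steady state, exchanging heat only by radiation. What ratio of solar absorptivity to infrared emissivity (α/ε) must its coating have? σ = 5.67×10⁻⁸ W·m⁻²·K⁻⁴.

α/ε ≈ 7.81

Balance: αS·A = εσ·2A·T⁴ ⇒ α/ε = 2σT⁴/S.
α/ε = 2·5.67×10⁻⁸·(392)⁴/343 = 2·5.67×10⁻⁸·2.361×10¹⁰/343.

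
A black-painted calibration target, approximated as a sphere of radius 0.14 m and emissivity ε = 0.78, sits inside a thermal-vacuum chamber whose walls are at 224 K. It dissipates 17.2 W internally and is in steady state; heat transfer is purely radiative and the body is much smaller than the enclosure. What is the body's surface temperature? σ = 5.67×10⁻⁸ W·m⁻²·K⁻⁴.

T ≈ 253 K

For a small grey body in a large enclosure, net radiated power = εσA(T⁴ − T_w⁴).
Steady state: P = εσA(T⁴ − T_w⁴) with A = 4πr² = 0.2463 m².
T⁴ = P/(εσA) + T_w⁴ = 17.2/(0.78·5.67×10⁻⁸·0.2463) + (224)⁴
    = 1.579×10⁹ + 2.518×10⁹ = 4.097×10⁹ K⁴.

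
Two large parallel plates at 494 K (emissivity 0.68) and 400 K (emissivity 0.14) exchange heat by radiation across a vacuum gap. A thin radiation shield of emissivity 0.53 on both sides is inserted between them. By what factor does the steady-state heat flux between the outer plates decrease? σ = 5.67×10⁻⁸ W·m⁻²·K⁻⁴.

factor ≈ 1.36

Without shield: q₀ = σΔ(T⁴)/(1/ε₁+1/ε₂−1) with denominator 7.613.
With shield the two gaps are in series; the resistances add: (1/ε₁+1/ε_s−1)+(1/ε_s+1/ε₂−1) = 2.357+8.030 = 10.39.
Heat-flux ratio q₀/q = 10.39/7.613.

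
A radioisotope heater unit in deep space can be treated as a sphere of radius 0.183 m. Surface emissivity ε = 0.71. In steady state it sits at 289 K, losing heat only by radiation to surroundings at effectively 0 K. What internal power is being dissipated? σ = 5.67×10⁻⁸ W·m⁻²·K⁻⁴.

Steady state: P = εσA T⁴.
A = 4πr² = 0.4208 m²; T⁴ = (289)⁴ = 6.976×10⁹ K⁴.
P = 0.71 × 5.67×10⁻⁸ × 0.4208 × 6.976×10⁹.

P ≈ 118 W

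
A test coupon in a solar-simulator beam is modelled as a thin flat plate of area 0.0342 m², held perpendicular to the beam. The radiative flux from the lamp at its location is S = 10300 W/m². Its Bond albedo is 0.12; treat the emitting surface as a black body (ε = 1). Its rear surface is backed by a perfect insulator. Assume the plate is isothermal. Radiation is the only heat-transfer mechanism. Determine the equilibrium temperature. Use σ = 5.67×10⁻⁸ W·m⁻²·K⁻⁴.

T ≈ 632 K

At equilibrium, absorbed power = emitted power.
Absorbing cross-section = A = 0.03420 m²; emitting surface = A = 0.03420 m² (ratio 1).
(1−a)S·A_cross = εσ·A_surf·T⁴  ⇒  T⁴ = (1−a)S/(1σ).
T⁴ = 0.880·10300/(1·5.67×10⁻⁸) = 1.599×10¹¹ K⁴.
T = (1.599×10¹¹)^(1/4).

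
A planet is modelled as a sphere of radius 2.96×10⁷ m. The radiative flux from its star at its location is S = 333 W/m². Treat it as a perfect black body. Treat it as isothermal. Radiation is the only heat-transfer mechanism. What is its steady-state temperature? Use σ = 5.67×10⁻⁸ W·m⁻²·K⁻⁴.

T ≈ 196 K

At equilibrium, absorbed power = emitted power.
Absorbing cross-section = πr² = 2.753×10¹⁵ m²; emitting surface = 4πr² = 1.101×10¹⁶ m² (ratio 4).
S·A_cross = εσ·A_surf·T⁴  ⇒  T⁴ = S/(4σ).
T⁴ = 1.00·333/(4·5.67×10⁻⁸) = 1.468×10⁹ K⁴.
T = (1.468×10⁹)^(1/4).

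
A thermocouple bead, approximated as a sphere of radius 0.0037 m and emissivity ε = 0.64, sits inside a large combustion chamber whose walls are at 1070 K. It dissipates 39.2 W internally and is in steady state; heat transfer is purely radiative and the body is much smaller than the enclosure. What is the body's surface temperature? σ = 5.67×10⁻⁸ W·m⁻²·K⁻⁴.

For a small grey body in a large enclosure, net radiated power = εσA(T⁴ − T_w⁴).
Steady state: P = εσA(T⁴ − T_w⁴) with A = 4πr² = 1.720×10⁻⁴ m².
T⁴ = P/(εσA) + T_w⁴ = 39.2/(0.64·5.67×10⁻⁸·1.720×10⁻⁴) + (1070)⁴
    = 6.279×10¹² + 1.311×10¹² = 7.590×10¹² K⁴.

T ≈ 1660 K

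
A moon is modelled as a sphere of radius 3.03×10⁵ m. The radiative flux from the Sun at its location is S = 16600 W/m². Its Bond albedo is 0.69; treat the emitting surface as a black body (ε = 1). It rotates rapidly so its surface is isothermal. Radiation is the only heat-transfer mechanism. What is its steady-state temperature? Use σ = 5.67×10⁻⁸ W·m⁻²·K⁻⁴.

T ≈ 388 K

At equilibrium, absorbed power = emitted power.
Absorbing cross-section = πr² = 2.884×10¹¹ m²; emitting surface = 4πr² = 1.154×10¹² m² (ratio 4).
(1−a)S·A_cross = εσ·A_surf·T⁴  ⇒  T⁴ = (1−a)S/(4σ).
T⁴ = 0.310·16600/(4·5.67×10⁻⁸) = 2.269×10¹⁰ K⁴.
T = (2.269×10¹⁰)^(1/4).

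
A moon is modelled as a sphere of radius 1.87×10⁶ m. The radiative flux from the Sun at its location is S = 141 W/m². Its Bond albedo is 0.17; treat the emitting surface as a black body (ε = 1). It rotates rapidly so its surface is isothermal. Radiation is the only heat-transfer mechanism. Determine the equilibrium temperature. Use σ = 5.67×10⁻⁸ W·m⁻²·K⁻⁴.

T ≈ 151 K

At equilibrium, absorbed power = emitted power.
Absorbing cross-section = πr² = 1.099×10¹³ m²; emitting surface = 4πr² = 4.394×10¹³ m² (ratio 4).
(1−a)S·A_cross = εσ·A_surf·T⁴  ⇒  T⁴ = (1−a)S/(4σ).
T⁴ = 0.830·141/(4·5.67×10⁻⁸) = 5.160×10⁸ K⁴.
T = (5.160×10⁸)^(1/4).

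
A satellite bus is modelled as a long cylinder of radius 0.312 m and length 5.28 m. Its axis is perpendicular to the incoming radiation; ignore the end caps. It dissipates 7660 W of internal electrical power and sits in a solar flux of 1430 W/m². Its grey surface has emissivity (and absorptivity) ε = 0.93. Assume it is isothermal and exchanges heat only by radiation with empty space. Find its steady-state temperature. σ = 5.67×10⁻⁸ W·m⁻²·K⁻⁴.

T ≈ 385 K

At steady state, absorbed solar power + internal power = radiated power.
Absorbed: α·S·A_cross = 0.93·1430·3.295 = 4382 W (cross-section 2rL).
Total input = 4382 + 7660 = 12040 W.
Radiated: εσ·A_surf·T⁴ with A_surf = 2πrL = 10.35 m².
T⁴ = 12040/(0.93·5.67×10⁻⁸·10.35) = 2.206×10¹⁰ K⁴.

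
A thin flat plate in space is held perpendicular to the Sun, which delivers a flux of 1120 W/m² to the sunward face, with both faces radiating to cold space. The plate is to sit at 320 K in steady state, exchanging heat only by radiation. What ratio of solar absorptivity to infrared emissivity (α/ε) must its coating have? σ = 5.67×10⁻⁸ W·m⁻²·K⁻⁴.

Balance: αS·A = εσ·2A·T⁴ ⇒ α/ε = 2σT⁴/S.
α/ε = 2·5.67×10⁻⁸·(320)⁴/1120 = 2·5.67×10⁻⁸·1.049×10¹⁰/1120.

α/ε ≈ 1.06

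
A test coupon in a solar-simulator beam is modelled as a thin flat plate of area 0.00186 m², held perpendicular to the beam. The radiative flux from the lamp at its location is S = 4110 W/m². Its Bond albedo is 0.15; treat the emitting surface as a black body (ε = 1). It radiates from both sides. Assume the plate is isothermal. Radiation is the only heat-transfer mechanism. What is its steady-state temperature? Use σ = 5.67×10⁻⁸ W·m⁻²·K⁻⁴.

T ≈ 419 K

At equilibrium, absorbed power = emitted power.
Absorbing cross-section = A = 0.001860 m²; emitting surface = 2A = 0.003720 m² (ratio 2).
(1−a)S·A_cross = εσ·A_surf·T⁴  ⇒  T⁴ = (1−a)S/(2σ).
T⁴ = 0.850·4110/(2·5.67×10⁻⁸) = 3.081×10¹⁰ K⁴.
T = (3.081×10¹⁰)^(1/4).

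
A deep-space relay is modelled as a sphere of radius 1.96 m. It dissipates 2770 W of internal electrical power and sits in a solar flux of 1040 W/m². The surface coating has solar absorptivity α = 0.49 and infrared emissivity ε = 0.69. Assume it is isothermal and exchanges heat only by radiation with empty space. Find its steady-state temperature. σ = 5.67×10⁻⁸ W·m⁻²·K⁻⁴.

At steady state, absorbed solar power + internal power = radiated power.
Absorbed: α·S·A_cross = 0.49·1040·12.07 = 6150 W (cross-section πr²).
Total input = 6150 + 2770 = 8920 W.
Radiated: εσ·A_surf·T⁴ with A_surf = 4πr² = 48.27 m².
T⁴ = 8920/(0.69·5.67×10⁻⁸·48.27) = 4.723×10⁹ K⁴.

T ≈ 262 K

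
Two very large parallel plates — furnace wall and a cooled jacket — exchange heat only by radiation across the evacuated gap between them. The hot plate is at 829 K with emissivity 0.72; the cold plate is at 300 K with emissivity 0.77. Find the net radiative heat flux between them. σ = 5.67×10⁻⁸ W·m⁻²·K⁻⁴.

For two infinite grey parallel plates, q = σ(T₁⁴ − T₂⁴)/(1/ε₁ + 1/ε₂ − 1).
T₁⁴ − T₂⁴ = 4.723×10¹¹ − 8.100×10⁹ = 4.642×10¹¹ K⁴.
1/ε₁ + 1/ε₂ − 1 = 1.389 + 1.299 − 1 = 1.688.
q = 5.67×10⁻⁸ × 4.642×10¹¹ / 1.688.

q ≈ 15600 W/m²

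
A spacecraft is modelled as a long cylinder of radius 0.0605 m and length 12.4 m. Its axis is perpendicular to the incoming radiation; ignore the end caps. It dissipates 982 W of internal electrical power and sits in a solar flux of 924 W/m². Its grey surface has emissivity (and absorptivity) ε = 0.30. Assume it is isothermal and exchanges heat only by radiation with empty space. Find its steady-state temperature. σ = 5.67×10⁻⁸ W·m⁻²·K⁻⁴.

T ≈ 363 K

At steady state, absorbed solar power + internal power = radiated power.
Absorbed: α·S·A_cross = 0.30·924·1.500 = 415.9 W (cross-section 2rL).
Total input = 415.9 + 982 = 1398 W.
Radiated: εσ·A_surf·T⁴ with A_surf = 2πrL = 4.714 m².
T⁴ = 1398/(0.30·5.67×10⁻⁸·4.714) = 1.743×10¹⁰ K⁴.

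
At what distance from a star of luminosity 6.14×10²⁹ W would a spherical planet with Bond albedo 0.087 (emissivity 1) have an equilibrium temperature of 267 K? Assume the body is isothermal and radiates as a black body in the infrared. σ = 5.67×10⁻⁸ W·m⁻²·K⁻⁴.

d ≈ 6.22×10¹² m

For an isothermal black-emitting sphere, (1−a)S·πr² = σ·4πr²·T⁴ ⇒ S = 4σT⁴/(1−a).
S = 4·5.67×10⁻⁸·(267)⁴/0.913 = 1262 W/m².
Flux falls as S = L/(4πd²), so d = √(L/(4πS)) = √(6.14×10²⁹/(4π·1262)).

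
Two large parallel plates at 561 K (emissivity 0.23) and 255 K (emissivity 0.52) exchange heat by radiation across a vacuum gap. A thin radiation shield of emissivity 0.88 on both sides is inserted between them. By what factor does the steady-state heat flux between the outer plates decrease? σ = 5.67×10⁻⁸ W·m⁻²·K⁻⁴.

factor ≈ 1.24

Without shield: q₀ = σΔ(T⁴)/(1/ε₁+1/ε₂−1) with denominator 5.271.
With shield the two gaps are in series; the resistances add: (1/ε₁+1/ε_s−1)+(1/ε_s+1/ε₂−1) = 4.484+2.059 = 6.544.
Heat-flux ratio q₀/q = 6.544/5.271.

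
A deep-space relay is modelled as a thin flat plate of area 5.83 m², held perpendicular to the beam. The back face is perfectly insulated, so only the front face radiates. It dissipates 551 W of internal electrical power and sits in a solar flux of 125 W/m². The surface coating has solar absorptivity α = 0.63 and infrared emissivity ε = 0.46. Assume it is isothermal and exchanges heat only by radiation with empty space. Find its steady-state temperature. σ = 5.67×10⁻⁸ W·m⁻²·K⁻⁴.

T ≈ 285 K

At steady state, absorbed solar power + internal power = radiated power.
Absorbed: α·S·A_cross = 0.63·125·5.830 = 459.1 W (cross-section A).
Total input = 459.1 + 551 = 1010 W.
Radiated: εσ·A_surf·T⁴ with A_surf = A = 5.830 m².
T⁴ = 1010/(0.46·5.67×10⁻⁸·5.830) = 6.643×10⁹ K⁴.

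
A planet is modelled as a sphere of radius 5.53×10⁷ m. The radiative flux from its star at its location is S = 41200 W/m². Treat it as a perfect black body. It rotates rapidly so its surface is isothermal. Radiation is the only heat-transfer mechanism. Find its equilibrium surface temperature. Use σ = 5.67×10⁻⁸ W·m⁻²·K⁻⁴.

At equilibrium, absorbed power = emitted power.
Absorbing cross-section = πr² = 9.607×10¹⁵ m²; emitting surface = 4πr² = 3.843×10¹⁶ m² (ratio 4).
S·A_cross = εσ·A_surf·T⁴  ⇒  T⁴ = S/(4σ).
T⁴ = 1.00·41200/(4·5.67×10⁻⁸) = 1.817×10¹¹ K⁴.
T = (1.817×10¹¹)^(1/4).

T ≈ 653 K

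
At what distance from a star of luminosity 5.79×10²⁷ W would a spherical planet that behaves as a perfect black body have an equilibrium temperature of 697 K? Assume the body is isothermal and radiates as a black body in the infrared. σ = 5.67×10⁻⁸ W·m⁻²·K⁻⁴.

d ≈ 9.28×10¹⁰ m

For an isothermal black-emitting sphere, (1−a)S·πr² = σ·4πr²·T⁴ ⇒ S = 4σT⁴/(1−a).
S = 4·5.67×10⁻⁸·(697)⁴/1.00 = 53530 W/m².
Flux falls as S = L/(4πd²), so d = √(L/(4πS)) = √(5.79×10²⁷/(4π·53530)).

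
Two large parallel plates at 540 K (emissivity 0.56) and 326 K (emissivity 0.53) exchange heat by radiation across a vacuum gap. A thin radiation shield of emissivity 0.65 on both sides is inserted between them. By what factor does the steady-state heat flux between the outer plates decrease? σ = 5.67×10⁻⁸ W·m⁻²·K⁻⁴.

Without shield: q₀ = σΔ(T⁴)/(1/ε₁+1/ε₂−1) with denominator 2.673.
With shield the two gaps are in series; the resistances add: (1/ε₁+1/ε_s−1)+(1/ε_s+1/ε₂−1) = 2.324+2.425 = 4.749.
Heat-flux ratio q₀/q = 4.749/2.673.

factor ≈ 1.78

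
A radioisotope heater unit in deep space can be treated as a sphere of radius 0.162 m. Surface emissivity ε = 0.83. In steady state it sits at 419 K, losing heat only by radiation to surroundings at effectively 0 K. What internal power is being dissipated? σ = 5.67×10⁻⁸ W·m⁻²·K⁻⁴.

Steady state: P = εσA T⁴.
A = 4πr² = 0.3298 m²; T⁴ = (419)⁴ = 3.082×10¹⁰ K⁴.
P = 0.83 × 5.67×10⁻⁸ × 0.3298 × 3.082×10¹⁰.

P ≈ 478 W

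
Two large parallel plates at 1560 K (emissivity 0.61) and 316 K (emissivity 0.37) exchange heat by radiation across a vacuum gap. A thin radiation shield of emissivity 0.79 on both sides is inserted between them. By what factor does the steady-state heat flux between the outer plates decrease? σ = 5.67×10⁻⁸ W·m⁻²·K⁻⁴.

Without shield: q₀ = σΔ(T⁴)/(1/ε₁+1/ε₂−1) with denominator 3.342.
With shield the two gaps are in series; the resistances add: (1/ε₁+1/ε_s−1)+(1/ε_s+1/ε₂−1) = 1.905+2.969 = 4.874.
Heat-flux ratio q₀/q = 4.874/3.342.

factor ≈ 1.46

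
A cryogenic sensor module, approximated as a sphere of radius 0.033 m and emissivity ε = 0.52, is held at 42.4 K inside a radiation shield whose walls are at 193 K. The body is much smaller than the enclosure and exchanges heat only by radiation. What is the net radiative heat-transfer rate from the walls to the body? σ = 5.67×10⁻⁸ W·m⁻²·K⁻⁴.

For a small grey body in a large enclosure: P_net = εσA(T_body⁴ − T_wall⁴).
A = 4πr² = 0.01368 m²; T_body⁴ − T_wall⁴ = 3.232×10⁶ − 1.387×10⁹ = -1.384×10⁹ K⁴.
|P_net| = 0.52·5.67×10⁻⁸·0.01368·1.384×10⁹.

P_net ≈ 0.559 W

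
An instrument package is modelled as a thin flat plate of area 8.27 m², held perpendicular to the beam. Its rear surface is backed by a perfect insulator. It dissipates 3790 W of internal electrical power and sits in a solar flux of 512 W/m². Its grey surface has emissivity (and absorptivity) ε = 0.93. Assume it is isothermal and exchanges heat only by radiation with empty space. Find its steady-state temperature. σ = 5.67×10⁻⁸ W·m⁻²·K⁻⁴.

At steady state, absorbed solar power + internal power = radiated power.
Absorbed: α·S·A_cross = 0.93·512·8.270 = 3938 W (cross-section A).
Total input = 3938 + 3790 = 7728 W.
Radiated: εσ·A_surf·T⁴ with A_surf = A = 8.270 m².
T⁴ = 7728/(0.93·5.67×10⁻⁸·8.270) = 1.772×10¹⁰ K⁴.

T ≈ 365 K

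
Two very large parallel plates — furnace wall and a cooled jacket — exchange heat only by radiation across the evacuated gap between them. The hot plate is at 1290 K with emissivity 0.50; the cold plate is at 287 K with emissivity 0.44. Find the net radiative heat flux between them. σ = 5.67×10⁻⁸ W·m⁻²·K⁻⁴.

For two infinite grey parallel plates, q = σ(T₁⁴ − T₂⁴)/(1/ε₁ + 1/ε₂ − 1).
T₁⁴ − T₂⁴ = 2.769×10¹² − 6.785×10⁹ = 2.762×10¹² K⁴.
1/ε₁ + 1/ε₂ − 1 = 2.000 + 2.273 − 1 = 3.273.
q = 5.67×10⁻⁸ × 2.762×10¹² / 3.273.

q ≈ 47900 W/m²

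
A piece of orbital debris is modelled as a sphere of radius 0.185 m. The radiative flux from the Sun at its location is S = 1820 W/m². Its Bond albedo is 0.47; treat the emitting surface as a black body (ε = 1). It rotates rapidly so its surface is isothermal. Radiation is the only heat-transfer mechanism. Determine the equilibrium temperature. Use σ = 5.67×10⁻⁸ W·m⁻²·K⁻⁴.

T ≈ 255 K

At equilibrium, absorbed power = emitted power.
Absorbing cross-section = πr² = 0.1075 m²; emitting surface = 4πr² = 0.4301 m² (ratio 4).
(1−a)S·A_cross = εσ·A_surf·T⁴  ⇒  T⁴ = (1−a)S/(4σ).
T⁴ = 0.530·1820/(4·5.67×10⁻⁸) = 4.253×10⁹ K⁴.
T = (4.253×10⁹)^(1/4).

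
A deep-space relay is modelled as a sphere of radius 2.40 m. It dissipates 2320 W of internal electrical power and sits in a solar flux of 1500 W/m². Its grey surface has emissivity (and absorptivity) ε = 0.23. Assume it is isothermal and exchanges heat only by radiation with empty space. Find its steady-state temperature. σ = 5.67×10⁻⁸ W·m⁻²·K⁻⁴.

At steady state, absorbed solar power + internal power = radiated power.
Absorbed: α·S·A_cross = 0.23·1500·18.10 = 6243 W (cross-section πr²).
Total input = 6243 + 2320 = 8563 W.
Radiated: εσ·A_surf·T⁴ with A_surf = 4πr² = 72.38 m².
T⁴ = 8563/(0.23·5.67×10⁻⁸·72.38) = 9.072×10⁹ K⁴.

T ≈ 309 K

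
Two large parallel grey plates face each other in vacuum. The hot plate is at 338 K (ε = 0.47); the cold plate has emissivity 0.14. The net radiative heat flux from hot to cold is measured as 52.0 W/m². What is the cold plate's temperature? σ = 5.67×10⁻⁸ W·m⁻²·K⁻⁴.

q = σ(T₁⁴ − T₂⁴)/(1/ε₁ + 1/ε₂ − 1); denominator = 8.271.
T₂⁴ = T₁⁴ − q·(1/ε₁+1/ε₂−1)/σ = 1.305×10¹⁰ − 52.0·8.271/5.67×10⁻⁸
    = 5.467×10⁹ K⁴.

T₂ ≈ 272 K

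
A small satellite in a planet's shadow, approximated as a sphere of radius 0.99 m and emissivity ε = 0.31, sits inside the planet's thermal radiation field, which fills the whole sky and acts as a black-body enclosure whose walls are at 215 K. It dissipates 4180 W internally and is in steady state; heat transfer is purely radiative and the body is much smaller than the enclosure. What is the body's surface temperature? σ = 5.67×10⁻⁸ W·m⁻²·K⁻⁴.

T ≈ 383 K

For a small grey body in a large enclosure, net radiated power = εσA(T⁴ − T_w⁴).
Steady state: P = εσA(T⁴ − T_w⁴) with A = 4πr² = 12.32 m².
T⁴ = P/(εσA) + T_w⁴ = 4180/(0.31·5.67×10⁻⁸·12.32) + (215)⁴
    = 1.931×10¹⁰ + 2.137×10⁹ = 2.145×10¹⁰ K⁴.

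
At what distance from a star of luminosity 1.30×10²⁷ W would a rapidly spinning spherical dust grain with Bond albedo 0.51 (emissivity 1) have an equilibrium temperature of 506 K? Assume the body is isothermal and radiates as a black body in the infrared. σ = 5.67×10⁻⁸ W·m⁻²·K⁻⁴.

d ≈ 5.84×10¹⁰ m

For an isothermal black-emitting sphere, (1−a)S·πr² = σ·4πr²·T⁴ ⇒ S = 4σT⁴/(1−a).
S = 4·5.67×10⁻⁸·(506)⁴/0.490 = 30340 W/m².
Flux falls as S = L/(4πd²), so d = √(L/(4πS)) = √(1.30×10²⁷/(4π·30340)).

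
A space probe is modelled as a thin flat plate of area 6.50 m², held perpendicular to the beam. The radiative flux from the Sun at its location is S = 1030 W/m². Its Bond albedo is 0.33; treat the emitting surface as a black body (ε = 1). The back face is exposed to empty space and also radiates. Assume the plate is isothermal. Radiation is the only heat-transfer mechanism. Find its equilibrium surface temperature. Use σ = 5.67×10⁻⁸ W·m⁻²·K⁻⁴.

T ≈ 279 K

At equilibrium, absorbed power = emitted power.
Absorbing cross-section = A = 6.500 m²; emitting surface = 2A = 13.00 m² (ratio 2).
(1−a)S·A_cross = εσ·A_surf·T⁴  ⇒  T⁴ = (1−a)S/(2σ).
T⁴ = 0.670·1030/(2·5.67×10⁻⁸) = 6.086×10⁹ K⁴.
T = (6.086×10⁹)^(1/4).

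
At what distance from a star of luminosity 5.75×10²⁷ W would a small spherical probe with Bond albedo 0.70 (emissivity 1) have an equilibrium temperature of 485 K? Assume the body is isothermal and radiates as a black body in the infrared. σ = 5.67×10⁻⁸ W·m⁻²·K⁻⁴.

For an isothermal black-emitting sphere, (1−a)S·πr² = σ·4πr²·T⁴ ⇒ S = 4σT⁴/(1−a).
S = 4·5.67×10⁻⁸·(485)⁴/0.300 = 41830 W/m².
Flux falls as S = L/(4πd²), so d = √(L/(4πS)) = √(5.75×10²⁷/(4π·41830)).

d ≈ 1.05×10¹¹ m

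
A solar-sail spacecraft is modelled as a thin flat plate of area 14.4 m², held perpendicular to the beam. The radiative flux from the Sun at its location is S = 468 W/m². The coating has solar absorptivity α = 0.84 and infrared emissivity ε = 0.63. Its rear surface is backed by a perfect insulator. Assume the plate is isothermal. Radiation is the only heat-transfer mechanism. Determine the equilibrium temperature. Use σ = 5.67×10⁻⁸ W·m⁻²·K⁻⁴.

At equilibrium, absorbed power = emitted power.
Absorbing cross-section = A = 14.40 m²; emitting surface = A = 14.40 m² (ratio 1).
αS·A_cross = εσ·A_surf·T⁴  ⇒  T⁴ = αS/(ε·1σ).
T⁴ = 0.840·468/(0.63·1·5.67×10⁻⁸) = 1.101×10¹⁰ K⁴.
T = (1.101×10¹⁰)^(1/4).

T ≈ 324 K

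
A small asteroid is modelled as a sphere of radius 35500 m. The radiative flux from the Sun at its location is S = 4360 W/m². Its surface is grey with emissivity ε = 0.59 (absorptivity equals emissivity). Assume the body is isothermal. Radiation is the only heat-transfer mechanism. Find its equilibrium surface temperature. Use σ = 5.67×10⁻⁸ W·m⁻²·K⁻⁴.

T ≈ 372 K

At equilibrium, absorbed power = emitted power.
Absorbing cross-section = πr² = 3.959×10⁹ m²; emitting surface = 4πr² = 1.584×10¹⁰ m² (ratio 4).
εS·A_cross = εσ·A_surf·T⁴  ⇒  T⁴ = S/(4σ)   (ε cancels).
T⁴ = 4360/(4·5.67×10⁻⁸) = 1.922×10¹⁰ K⁴.
T = (1.922×10¹⁰)^(1/4).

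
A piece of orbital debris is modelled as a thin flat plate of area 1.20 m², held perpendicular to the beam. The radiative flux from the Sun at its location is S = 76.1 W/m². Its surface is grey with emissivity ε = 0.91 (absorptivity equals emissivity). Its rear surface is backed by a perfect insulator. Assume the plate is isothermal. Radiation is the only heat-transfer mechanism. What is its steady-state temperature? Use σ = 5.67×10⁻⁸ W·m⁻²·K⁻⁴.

T ≈ 191 K

At equilibrium, absorbed power = emitted power.
Absorbing cross-section = A = 1.200 m²; emitting surface = A = 1.200 m² (ratio 1).
εS·A_cross = εσ·A_surf·T⁴  ⇒  T⁴ = S/(1σ)   (ε cancels).
T⁴ = 76.1/(1·5.67×10⁻⁸) = 1.342×10⁹ K⁴.
T = (1.342×10⁹)^(1/4).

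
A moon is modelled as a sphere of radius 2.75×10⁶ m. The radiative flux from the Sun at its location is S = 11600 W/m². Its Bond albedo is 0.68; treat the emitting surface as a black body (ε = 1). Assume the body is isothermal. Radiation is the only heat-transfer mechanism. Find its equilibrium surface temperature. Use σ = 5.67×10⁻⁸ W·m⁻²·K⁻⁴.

At equilibrium, absorbed power = emitted power.
Absorbing cross-section = πr² = 2.376×10¹³ m²; emitting surface = 4πr² = 9.503×10¹³ m² (ratio 4).
(1−a)S·A_cross = εσ·A_surf·T⁴  ⇒  T⁴ = (1−a)S/(4σ).
T⁴ = 0.320·11600/(4·5.67×10⁻⁸) = 1.637×10¹⁰ K⁴.
T = (1.637×10¹⁰)^(1/4).

T ≈ 358 K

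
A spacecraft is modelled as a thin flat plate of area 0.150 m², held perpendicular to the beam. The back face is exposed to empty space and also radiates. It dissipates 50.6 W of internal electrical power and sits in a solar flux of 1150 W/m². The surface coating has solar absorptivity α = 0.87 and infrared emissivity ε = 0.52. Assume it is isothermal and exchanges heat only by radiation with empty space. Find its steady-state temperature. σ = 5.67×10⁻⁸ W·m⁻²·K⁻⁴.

T ≈ 388 K

At steady state, absorbed solar power + internal power = radiated power.
Absorbed: α·S·A_cross = 0.87·1150·0.1500 = 150.1 W (cross-section A).
Total input = 150.1 + 50.6 = 200.7 W.
Radiated: εσ·A_surf·T⁴ with A_surf = 2A = 0.3000 m².
T⁴ = 200.7/(0.52·5.67×10⁻⁸·0.3000) = 2.269×10¹⁰ K⁴.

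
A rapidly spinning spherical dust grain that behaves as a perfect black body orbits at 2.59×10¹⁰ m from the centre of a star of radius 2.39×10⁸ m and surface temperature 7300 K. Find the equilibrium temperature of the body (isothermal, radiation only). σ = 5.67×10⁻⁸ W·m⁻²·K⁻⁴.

The star's surface emits σT_*⁴; at distance d the flux is S = σT_*⁴(R_*/d)².
S = 5.67×10⁻⁸·(7300)⁴·(2.39×10⁸/2.59×10¹⁰)² = 13710 W/m².
For an isothermal sphere T⁴ = (1−a)S/(4σ) = 6.045×10¹⁰ K⁴.

T ≈ 496 K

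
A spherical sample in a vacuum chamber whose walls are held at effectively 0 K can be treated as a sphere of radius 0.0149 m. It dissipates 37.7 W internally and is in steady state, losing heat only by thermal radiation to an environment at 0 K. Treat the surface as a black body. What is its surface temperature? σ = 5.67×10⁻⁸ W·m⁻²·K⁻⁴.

Steady state: internal power = radiated power, P = εσA T⁴.
Radiating area A = 4πr² = 0.002790 m².
T⁴ = P/(εσA) = 37.7/(1.0·5.67×10⁻⁸·0.002790) = 2.383×10¹¹ K⁴.
T = (2.383×10¹¹)^(1/4).

T ≈ 699 K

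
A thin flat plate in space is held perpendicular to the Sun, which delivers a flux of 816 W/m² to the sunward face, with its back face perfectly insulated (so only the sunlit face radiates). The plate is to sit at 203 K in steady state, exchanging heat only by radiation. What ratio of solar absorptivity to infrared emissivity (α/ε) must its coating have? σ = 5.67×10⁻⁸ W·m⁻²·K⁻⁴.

Balance: αS·A = εσ·1A·T⁴ ⇒ α/ε = σT⁴/S.
α/ε = 5.67×10⁻⁸·(203)⁴/816 = 5.67×10⁻⁸·1.698×10⁹/816.

α/ε ≈ 0.118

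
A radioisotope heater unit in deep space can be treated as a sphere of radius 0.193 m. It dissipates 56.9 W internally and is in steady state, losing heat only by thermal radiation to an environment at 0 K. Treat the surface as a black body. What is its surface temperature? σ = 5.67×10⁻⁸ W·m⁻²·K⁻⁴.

T ≈ 215 K

Steady state: internal power = radiated power, P = εσA T⁴.
Radiating area A = 4πr² = 0.4681 m².
T⁴ = P/(εσA) = 56.9/(1.0·5.67×10⁻⁸·0.4681) = 2.144×10⁹ K⁴.
T = (2.144×10⁹)^(1/4).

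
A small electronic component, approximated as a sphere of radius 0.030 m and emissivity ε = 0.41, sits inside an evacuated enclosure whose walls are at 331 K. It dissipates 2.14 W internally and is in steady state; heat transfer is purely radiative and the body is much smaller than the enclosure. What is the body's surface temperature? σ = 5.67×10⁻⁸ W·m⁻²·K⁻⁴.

For a small grey body in a large enclosure, net radiated power = εσA(T⁴ − T_w⁴).
Steady state: P = εσA(T⁴ − T_w⁴) with A = 4πr² = 0.01131 m².
T⁴ = P/(εσA) + T_w⁴ = 2.14/(0.41·5.67×10⁻⁸·0.01131) + (331)⁴
    = 8.139×10⁹ + 1.200×10¹⁰ = 2.014×10¹⁰ K⁴.

T ≈ 377 K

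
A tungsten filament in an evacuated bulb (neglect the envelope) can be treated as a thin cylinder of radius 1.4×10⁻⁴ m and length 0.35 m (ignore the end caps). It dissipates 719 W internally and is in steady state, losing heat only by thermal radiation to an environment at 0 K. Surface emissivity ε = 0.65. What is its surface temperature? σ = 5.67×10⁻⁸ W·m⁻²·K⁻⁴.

Steady state: internal power = radiated power, P = εσA T⁴.
Radiating area A = 2πrL = 3.079×10⁻⁴ m².
T⁴ = P/(εσA) = 719/(0.65·5.67×10⁻⁸·3.079×10⁻⁴) = 6.337×10¹³ K⁴.
T = (6.337×10¹³)^(1/4).

T ≈ 2820 K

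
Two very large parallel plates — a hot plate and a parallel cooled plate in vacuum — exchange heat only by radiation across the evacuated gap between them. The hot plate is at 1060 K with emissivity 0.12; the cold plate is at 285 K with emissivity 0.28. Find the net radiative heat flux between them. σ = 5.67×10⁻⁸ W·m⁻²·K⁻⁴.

q ≈ 6530 W/m²

For two infinite grey parallel plates, q = σ(T₁⁴ − T₂⁴)/(1/ε₁ + 1/ε₂ − 1).
T₁⁴ − T₂⁴ = 1.262×10¹² − 6.598×10⁹ = 1.256×10¹² K⁴.
1/ε₁ + 1/ε₂ − 1 = 8.333 + 3.571 − 1 = 10.90.
q = 5.67×10⁻⁸ × 1.256×10¹² / 10.90.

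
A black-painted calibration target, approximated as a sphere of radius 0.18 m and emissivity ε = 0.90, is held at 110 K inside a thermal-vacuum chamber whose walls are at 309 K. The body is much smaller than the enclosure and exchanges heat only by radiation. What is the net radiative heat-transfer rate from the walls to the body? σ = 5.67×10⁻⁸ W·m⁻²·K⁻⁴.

P_net ≈ 186 W

For a small grey body in a large enclosure: P_net = εσA(T_body⁴ − T_wall⁴).
A = 4πr² = 0.4072 m²; T_body⁴ − T_wall⁴ = 1.464×10⁸ − 9.117×10⁹ = -8.970×10⁹ K⁴.
|P_net| = 0.90·5.67×10⁻⁸·0.4072·8.970×10⁹.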